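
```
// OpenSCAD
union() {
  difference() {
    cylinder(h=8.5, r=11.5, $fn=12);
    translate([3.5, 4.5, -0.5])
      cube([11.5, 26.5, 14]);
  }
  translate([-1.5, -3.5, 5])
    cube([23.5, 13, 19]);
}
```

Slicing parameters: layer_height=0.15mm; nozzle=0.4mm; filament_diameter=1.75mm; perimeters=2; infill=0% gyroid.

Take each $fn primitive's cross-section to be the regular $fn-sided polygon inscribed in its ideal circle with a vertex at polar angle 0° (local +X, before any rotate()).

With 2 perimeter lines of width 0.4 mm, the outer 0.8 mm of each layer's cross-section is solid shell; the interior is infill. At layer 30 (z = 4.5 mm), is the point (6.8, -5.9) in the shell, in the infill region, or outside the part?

infill

At z = 4.5 mm: the cylinder: section is a regular 12-gon, circumradius r=11.5; the cube at (3.5, 4.5) is present — its section is the full 11.5×26.5 rectangle; Subtracting the remaining from the first: starting from the r=11.5 cylinder, the 11.5×26.5 cube at (3.5, 4.5) partially overlaps it — only the 27.29 mm² overlap (of its 304.75 mm²) is removed, clipping the outline — 1 connected region; the cube at (-1.5, -3.5) is not intersected at this z (z outside [5, 24]); Combining (union): only that combined region is present, so the union is just that shape — 1 connected region. Overall, the cross-section is a single solid region. The nearest boundary edge runs (9.96, -5.75)→(5.75, -9.96); distance from the point to it = 2.13 mm. The point is inside the cross-section and 2.13 mm from the nearest boundary — more than the 0.8 mm shell width (2 × 0.4), so it's in the infill interior.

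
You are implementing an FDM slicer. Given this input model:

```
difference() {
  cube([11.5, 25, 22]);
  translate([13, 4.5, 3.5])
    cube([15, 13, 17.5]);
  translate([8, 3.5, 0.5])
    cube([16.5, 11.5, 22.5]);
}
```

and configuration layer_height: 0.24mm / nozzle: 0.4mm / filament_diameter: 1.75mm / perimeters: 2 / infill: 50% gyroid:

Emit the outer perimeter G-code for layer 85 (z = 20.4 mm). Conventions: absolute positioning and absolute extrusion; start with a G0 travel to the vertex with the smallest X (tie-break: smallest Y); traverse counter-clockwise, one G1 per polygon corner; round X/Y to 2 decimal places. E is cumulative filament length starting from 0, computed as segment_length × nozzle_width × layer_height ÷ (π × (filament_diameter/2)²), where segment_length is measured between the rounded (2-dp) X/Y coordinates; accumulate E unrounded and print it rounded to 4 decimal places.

At z = 20.4 mm: the cube (footprint 11.5×25) is included at this height; the 15×13 cube at (13, 4.5) contributes its full rectangle; the cube at (8, 3.5) (footprint 16.5×11.5) is included at this height; After the difference (first − rest): starting from the 11.5×25 cube, the 15×13 cube at (13, 4.5) misses the remaining region (no effect); the 16.5×11.5 cube at (8, 3.5) partially overlaps it — only the 40.25 mm² overlap (of its 189.75 mm²) is removed, clipping the outline — 1 connected region. The outline is a single polygon with 8 vertices. Extrusion per mm of travel: 0.4 × 0.24 / (π × 0.875²) = 0.039912. Accumulating E over each segment gives final E = 3.1930.

G0 X0.00 Y0.00 Z20.40
G1 X11.50 Y0.00 E0.4590
G1 X11.50 Y3.50 E0.5987
G1 X8.00 Y3.50 E0.7384
G1 X8.00 Y15.00 E1.1974
G1 X11.50 Y15.00 E1.3371
G1 X11.50 Y25.00 E1.7362
G1 X0.00 Y25.00 E2.1952
G1 X0.00 Y0.00 E3.1930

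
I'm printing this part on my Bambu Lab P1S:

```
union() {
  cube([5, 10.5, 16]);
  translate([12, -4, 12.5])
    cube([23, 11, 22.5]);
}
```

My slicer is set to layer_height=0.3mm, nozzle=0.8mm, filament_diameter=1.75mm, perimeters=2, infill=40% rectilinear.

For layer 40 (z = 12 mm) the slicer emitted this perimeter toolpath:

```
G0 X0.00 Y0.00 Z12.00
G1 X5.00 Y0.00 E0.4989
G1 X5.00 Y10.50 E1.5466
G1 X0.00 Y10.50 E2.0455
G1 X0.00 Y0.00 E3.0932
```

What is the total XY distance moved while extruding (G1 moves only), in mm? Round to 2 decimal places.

31.00 mm

Sum the Euclidean lengths of each G1 segment: total = 31.00 mm.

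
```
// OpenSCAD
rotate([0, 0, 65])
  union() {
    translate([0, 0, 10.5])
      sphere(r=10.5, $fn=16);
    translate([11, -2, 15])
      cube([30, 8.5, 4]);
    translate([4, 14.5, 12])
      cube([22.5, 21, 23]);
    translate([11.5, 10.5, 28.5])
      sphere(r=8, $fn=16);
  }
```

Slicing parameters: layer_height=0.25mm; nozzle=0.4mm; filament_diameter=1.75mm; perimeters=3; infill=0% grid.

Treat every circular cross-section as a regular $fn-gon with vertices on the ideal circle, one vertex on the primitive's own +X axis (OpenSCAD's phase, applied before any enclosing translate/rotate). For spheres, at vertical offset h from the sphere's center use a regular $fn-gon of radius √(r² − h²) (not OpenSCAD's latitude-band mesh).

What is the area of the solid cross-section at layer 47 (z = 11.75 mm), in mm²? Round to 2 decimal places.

At z = 11.75 mm: the r=10.5 sphere slices to a regular 16-gon of circumradius 10.425 (√(r²−h²) with h=1.25 from center) (area = (16/2)·10.425²·sin(360°/16) = 332.74 mm²); the cube at (11, -2) is absent (z outside [15, 19]); the cube at (4, 14.5) does not reach this height (z outside [12, 35]); the sphere at (11.5, 10.5) is not intersected at this z (|z−center|=16.750 > r=8); Taking the union: only the r=10.5 sphere is present, so the union is just that shape — area = 332.74 mm²; (whole slice rotated 65° about Z — lengths, areas and connectivity unchanged). Overall, the cross-section is a single solid region. Net area = 332.74 mm².

332.74 mm²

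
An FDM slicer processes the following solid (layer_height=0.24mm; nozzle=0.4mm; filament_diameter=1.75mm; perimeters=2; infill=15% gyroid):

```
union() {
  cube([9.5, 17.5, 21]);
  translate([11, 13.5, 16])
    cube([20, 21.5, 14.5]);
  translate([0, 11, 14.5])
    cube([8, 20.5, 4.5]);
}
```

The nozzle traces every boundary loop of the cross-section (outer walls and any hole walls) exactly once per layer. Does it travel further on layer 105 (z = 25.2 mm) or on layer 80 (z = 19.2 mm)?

Layer 105 (z = 25.2): the cube does not reach this height (z outside [0, 21]); the 20×21.5 cube at (11, 13.5) contributes its full rectangle (perimeter 83.00 mm); the cube at (0, 11) does not reach this height (z outside [14.5, 19]); Merging all regions: only the 20×21.5 cube at (11, 13.5) is present, so the union is just that shape — boundary = 83.00 mm. So its perimeter = 83.00 mm. Layer 80 (z = 19.2): the 9.5×17.5 cube contributes its full rectangle (perimeter 54.00 mm); the cube at (11, 13.5) is present — its section is the full 20×21.5 rectangle (perimeter 83.00 mm); the cube at (0, 11) is not intersected at this z (z outside [14.5, 19]); Merging all regions: the 2 present regions are separate (no shared area or edge), so areas and boundary lengths simply add and each stays a separate island — boundary = 137.00 mm. So its perimeter = 137.00 mm. Layer 80 is larger (137.00 vs 83.00 mm).

layer 80 (z = 19.2 mm)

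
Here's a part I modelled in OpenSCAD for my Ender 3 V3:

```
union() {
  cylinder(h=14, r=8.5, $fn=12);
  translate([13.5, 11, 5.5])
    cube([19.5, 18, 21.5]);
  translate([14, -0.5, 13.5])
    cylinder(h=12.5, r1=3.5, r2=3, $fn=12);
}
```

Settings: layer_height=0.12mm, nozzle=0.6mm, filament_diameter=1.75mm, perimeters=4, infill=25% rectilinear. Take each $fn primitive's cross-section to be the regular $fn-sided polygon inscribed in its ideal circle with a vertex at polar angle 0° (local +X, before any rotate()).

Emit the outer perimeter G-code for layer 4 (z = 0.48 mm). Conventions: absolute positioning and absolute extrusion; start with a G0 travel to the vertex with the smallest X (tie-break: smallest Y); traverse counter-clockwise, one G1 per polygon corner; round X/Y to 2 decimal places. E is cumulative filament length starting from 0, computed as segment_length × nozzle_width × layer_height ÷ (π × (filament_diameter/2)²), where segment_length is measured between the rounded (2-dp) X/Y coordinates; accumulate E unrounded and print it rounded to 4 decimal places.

At z = 0.48 mm: the cylinder: section is a regular 12-gon, circumradius r=8.5; the cube at (13.5, 11) is absent (z outside [5.5, 27]); the cone at (14, -0.5) is not intersected at this z (z outside [13.5, 26]); Taking the union: only the r=8.5 cylinder is present, so the union is just that shape — 1 connected region. The outline is a single polygon with 12 vertices. Extrusion per mm of travel: 0.6 × 0.12 / (π × 0.875²) = 0.029934. Accumulating E over each segment gives final E = 1.5804.

G0 X-8.50 Y0.00 Z0.48
G1 X-7.36 Y-4.25 E0.1317
G1 X-4.25 Y-7.36 E0.2634
G1 X0.00 Y-8.50 E0.3951
G1 X4.25 Y-7.36 E0.5268
G1 X7.36 Y-4.25 E0.6585
G1 X8.50 Y0.00 E0.7902
G1 X7.36 Y4.25 E0.9219
G1 X4.25 Y7.36 E1.0536
G1 X0.00 Y8.50 E1.1853
G1 X-4.25 Y7.36 E1.3170
G1 X-7.36 Y4.25 E1.4486
G1 X-8.50 Y0.00 E1.5804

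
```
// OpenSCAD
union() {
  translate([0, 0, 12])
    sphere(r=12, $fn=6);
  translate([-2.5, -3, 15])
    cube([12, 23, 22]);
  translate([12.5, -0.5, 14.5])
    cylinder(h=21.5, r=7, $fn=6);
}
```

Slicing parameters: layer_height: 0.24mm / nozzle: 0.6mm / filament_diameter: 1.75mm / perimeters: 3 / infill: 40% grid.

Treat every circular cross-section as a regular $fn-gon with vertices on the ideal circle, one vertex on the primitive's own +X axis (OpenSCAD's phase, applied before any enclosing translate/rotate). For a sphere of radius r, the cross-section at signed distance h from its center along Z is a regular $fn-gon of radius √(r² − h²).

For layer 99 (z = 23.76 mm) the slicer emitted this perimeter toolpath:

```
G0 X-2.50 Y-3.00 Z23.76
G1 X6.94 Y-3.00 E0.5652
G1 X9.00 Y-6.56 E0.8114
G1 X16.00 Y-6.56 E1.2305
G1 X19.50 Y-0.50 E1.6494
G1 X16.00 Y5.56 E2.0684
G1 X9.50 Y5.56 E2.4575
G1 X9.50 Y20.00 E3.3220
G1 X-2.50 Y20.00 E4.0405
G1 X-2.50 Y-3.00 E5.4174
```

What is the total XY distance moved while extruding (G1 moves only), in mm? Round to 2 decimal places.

Sum the Euclidean lengths of each G1 segment: total = 90.49 mm.

90.49 mm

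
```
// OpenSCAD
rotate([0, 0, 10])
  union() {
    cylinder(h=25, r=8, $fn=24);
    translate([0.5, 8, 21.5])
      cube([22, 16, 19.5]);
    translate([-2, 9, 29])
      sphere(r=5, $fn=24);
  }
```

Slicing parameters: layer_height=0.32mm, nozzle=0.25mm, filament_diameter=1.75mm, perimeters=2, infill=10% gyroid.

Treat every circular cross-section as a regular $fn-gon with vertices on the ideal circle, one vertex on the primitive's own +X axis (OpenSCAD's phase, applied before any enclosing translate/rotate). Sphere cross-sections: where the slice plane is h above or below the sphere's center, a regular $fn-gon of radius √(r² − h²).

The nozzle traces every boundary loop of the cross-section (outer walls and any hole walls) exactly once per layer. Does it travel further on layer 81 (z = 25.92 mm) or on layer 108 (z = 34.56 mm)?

layer 81 (z = 25.92 mm)

Layer 81 (z = 25.92): the cylinder is absent (z outside [0, 25]); the 22×16 cube at (0.5, 8) contributes its full rectangle (perimeter 76.00 mm); the r=5 sphere at (-2, 9) slices to a regular 24-gon of circumradius 3.939 (√(r²−h²) with h=3.08 from center) (perimeter = 2·24·3.939·sin(180°/24) = 24.68 mm); Combining (union): the regions partially overlap (shared area 4.34 mm²), so the edge portions inside another operand are dropped and the merged outline is re-measured after clipping — boundary = 90.91 mm; (rotated 10° about Z; rotation is an isometry so areas/perimeters/island counts are preserved). So its perimeter = 90.91 mm. Layer 108 (z = 34.56): the cylinder is absent (z outside [0, 25]); the cube at (0.5, 8) is present — its section is the full 22×16 rectangle (perimeter 76.00 mm); the sphere at (-2, 9) does not reach this height (|z−center|=5.560 > r=5); Merging all regions: only the 22×16 cube at (0.5, 8) is present, so the union is just that shape — boundary = 76.00 mm; (whole slice rotated 10° about Z — lengths, areas and connectivity unchanged). So its perimeter = 76.00 mm. Layer 81 is larger (90.91 vs 76.00 mm).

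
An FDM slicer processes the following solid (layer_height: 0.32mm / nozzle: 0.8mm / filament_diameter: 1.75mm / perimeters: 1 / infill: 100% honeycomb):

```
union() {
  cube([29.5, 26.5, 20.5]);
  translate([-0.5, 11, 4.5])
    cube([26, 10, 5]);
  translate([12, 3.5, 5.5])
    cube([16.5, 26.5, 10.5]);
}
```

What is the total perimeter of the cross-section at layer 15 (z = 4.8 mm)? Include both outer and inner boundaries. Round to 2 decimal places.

113.00 mm

At z = 4.8 mm: the cube is present — its section is the full 29.5×26.5 rectangle (perimeter 112.00 mm); the cube at (-0.5, 11) is present — its section is the full 26×10 rectangle (perimeter 72.00 mm); the cube at (12, 3.5) is not intersected at this z (z outside [5.5, 16]); Taking the union: the regions partially overlap (shared area 255.00 mm²), so the edge portions inside another operand are dropped and the merged outline is re-measured after clipping — boundary = 113.00 mm. Overall, the cross-section is a single solid region. Total boundary length (outer) = 113.00 mm.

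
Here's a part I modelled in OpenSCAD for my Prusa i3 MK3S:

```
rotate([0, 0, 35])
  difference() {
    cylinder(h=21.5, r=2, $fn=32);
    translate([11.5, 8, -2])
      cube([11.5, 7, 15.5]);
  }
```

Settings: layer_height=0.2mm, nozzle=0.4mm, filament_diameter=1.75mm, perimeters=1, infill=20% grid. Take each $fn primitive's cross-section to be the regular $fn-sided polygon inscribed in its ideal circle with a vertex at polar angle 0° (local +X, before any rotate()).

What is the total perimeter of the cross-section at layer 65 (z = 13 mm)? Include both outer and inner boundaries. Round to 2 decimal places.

12.55 mm

At z = 13 mm: the r=2 cylinder contributes a regular 32-gon of circumradius 2 (perimeter = 2·32·2.000·sin(180°/32) = 12.55 mm); the cube at (11.5, 8) (footprint 11.5×7) is included at this height (perimeter 37.00 mm); Subtracting the remaining from the first: starting from the r=2 cylinder, the 11.5×7 cube at (11.5, 8) misses the remaining region (no effect) — boundary = 12.55 mm; (whole slice rotated 35° about Z — lengths, areas and connectivity unchanged). Overall, the cross-section is a single solid region. Total boundary length (outer) = 12.55 mm.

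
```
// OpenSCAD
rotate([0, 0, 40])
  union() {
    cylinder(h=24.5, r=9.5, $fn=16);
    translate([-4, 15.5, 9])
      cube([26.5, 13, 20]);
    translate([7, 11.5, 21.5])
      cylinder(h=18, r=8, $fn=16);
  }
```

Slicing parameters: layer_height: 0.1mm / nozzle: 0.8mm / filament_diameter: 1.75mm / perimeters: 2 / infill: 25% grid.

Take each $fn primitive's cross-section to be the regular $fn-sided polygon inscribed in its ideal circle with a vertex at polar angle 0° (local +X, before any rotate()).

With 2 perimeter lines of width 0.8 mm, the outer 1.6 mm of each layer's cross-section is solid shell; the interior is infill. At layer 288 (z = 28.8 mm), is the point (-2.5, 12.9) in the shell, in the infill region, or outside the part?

At z = 28.8 mm: the cylinder is not intersected at this z (z outside [0, 24.5]); the 26.5×13 cube at (-4, 15.5) contributes its full rectangle; the cylinder at (7, 11.5): section is a regular 16-gon, circumradius r=8; Combining (union): the regions partially overlap (shared area 37.56 mm²), so overlapping operands fuse into one piece — 1 connected region; (rotated 40° about Z; rotation is an isometry so areas/perimeters/island counts are preserved). Overall, the cross-section is a single solid region. Undo the 40° rotation: the query point maps to (6.377, 11.489) in the un-rotated model frame. The nearest boundary edge runs (-0.39, 8.44)→(-1.00, 11.50); distance from the point to it = 7.23 mm. The point is inside the cross-section and 7.23 mm from the nearest boundary — more than the 1.6 mm shell width (2 × 0.8), so it's in the infill interior.

infill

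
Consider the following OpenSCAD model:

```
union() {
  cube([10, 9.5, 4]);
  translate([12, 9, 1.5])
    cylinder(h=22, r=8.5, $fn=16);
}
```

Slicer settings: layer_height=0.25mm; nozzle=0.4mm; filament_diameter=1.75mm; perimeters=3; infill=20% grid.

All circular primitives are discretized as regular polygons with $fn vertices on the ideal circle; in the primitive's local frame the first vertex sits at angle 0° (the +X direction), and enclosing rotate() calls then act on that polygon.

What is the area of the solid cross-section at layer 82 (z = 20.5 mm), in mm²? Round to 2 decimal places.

At z = 20.5 mm: the cube does not reach this height (z outside [0, 4]); the r=8.5 cylinder at (12, 9) gives a regular 16-gon of circumradius 8.5 (constant along its height) (area = (16/2)·8.500²·sin(360°/16) = 221.19 mm²); Taking the union: only the r=8.5 cylinder at (12, 9) is present, so the union is just that shape — area = 221.19 mm². Overall, the cross-section is a single solid region. Net area = 221.19 mm².

221.19 mm²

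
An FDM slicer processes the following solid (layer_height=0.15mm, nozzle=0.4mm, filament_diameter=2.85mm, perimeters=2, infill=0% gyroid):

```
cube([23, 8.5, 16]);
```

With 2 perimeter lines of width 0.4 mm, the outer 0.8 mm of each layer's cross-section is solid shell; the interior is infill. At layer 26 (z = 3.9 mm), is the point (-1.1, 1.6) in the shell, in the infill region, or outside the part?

outside

At z = 3.9 mm: the 23×8.5 cube contributes its full rectangle. Overall, the cross-section is a single solid region. The nearest boundary edge runs (0.00, 8.50)→(0.00, 0.00); distance from the point to it = 1.10 mm. The point is not inside any of the regions above, so it lies outside the cross-section (1.10 mm from the nearest boundary).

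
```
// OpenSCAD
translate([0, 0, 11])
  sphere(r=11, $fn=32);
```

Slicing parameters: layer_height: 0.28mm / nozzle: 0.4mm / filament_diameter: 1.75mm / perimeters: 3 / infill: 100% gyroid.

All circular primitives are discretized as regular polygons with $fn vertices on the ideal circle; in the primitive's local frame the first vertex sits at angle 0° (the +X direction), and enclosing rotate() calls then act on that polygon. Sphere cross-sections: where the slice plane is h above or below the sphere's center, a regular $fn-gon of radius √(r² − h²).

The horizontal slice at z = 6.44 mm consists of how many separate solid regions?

At z = 6.44 mm: the sphere: section is a regular 32-gon, circumradius = √(r²−h²) = √(11²−4.56²) = 10.010. The result has 1 disconnected region.

1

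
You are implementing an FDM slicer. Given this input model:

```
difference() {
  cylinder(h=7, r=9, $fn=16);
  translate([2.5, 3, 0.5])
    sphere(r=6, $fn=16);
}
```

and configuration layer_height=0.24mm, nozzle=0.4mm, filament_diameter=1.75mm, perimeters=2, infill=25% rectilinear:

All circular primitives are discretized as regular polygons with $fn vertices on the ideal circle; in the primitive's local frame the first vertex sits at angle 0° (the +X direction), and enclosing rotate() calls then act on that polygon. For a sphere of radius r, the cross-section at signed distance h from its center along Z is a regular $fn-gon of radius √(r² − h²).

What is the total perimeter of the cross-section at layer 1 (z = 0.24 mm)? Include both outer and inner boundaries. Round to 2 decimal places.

72.83 mm

At z = 0.24 mm: the cylinder: section is a regular 16-gon, circumradius r=9 (perimeter = 2·16·9.000·sin(180°/16) = 56.19 mm); the r=6 sphere at (2.5, 3) contributes a regular 16-gon of circumradius √(6²−0.26²) = 5.994 (perimeter = 2·16·5.994·sin(180°/16) = 37.42 mm); After the difference (first − rest): starting from the r=9 cylinder, the r=6 sphere at (2.5, 3) partially overlaps it — only the 103.70 mm² overlap (of its 110.01 mm²) is removed, clipping the outline — boundary = 72.83 mm. Overall, the cross-section is a single solid region. Total boundary length (outer) = 72.83 mm.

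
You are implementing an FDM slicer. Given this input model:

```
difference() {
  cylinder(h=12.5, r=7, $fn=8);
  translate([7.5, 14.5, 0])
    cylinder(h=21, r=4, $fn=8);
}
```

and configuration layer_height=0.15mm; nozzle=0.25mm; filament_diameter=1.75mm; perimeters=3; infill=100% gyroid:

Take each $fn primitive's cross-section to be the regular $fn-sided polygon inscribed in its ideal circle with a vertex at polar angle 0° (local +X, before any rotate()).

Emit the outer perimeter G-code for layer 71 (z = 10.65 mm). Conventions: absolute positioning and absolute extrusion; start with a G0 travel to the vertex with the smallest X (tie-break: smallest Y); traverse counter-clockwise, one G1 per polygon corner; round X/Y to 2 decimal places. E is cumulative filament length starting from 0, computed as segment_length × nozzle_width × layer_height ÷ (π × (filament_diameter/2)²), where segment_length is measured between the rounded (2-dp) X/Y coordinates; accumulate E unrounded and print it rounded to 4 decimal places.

G0 X-7.00 Y0.00 Z10.65
G1 X-4.95 Y-4.95 E0.0835
G1 X0.00 Y-7.00 E0.1671
G1 X4.95 Y-4.95 E0.2506
G1 X7.00 Y0.00 E0.3341
G1 X4.95 Y4.95 E0.4177
G1 X0.00 Y7.00 E0.5012
G1 X-4.95 Y4.95 E0.5847
G1 X-7.00 Y0.00 E0.6682

At z = 10.65 mm: the cylinder: section is a regular 8-gon, circumradius r=7; the r=4 cylinder at (7.5, 14.5) contributes a regular 8-gon of circumradius 4; Taking the first minus the rest: starting from the r=7 cylinder, the r=4 cylinder at (7.5, 14.5) misses the remaining region (no effect) — 1 connected region. The outline is a single polygon with 8 vertices. Extrusion per mm of travel: 0.25 × 0.15 / (π × 0.875²) = 0.015591. Accumulating E over each segment gives final E = 0.6682.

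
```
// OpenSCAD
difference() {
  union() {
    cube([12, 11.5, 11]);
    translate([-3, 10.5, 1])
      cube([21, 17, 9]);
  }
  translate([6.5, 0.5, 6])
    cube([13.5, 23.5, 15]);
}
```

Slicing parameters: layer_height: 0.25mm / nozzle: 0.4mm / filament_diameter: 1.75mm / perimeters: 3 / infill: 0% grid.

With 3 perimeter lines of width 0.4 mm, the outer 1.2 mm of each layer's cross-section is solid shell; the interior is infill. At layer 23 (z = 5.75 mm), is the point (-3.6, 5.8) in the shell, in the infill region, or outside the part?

outside

At z = 5.75 mm: the cube is present — its section is the full 12×11.5 rectangle; the 21×17 cube at (-3, 10.5) contributes its full rectangle; Merging all regions: the regions partially overlap (shared area 12.00 mm²), so overlapping operands fuse into one piece — 1 connected region; the cube at (6.5, 0.5) is not intersected at this z (z outside [6, 21]); After the difference (first − rest): none of the subtracted shapes is present at this height, so the result so far is unchanged — 1 connected region. Overall, the cross-section is a single solid region. The nearest boundary edge runs (0.00, 0.00)→(0.00, 10.50); distance from the point to it = 3.60 mm. The point is not inside any of the regions above, so it lies outside the cross-section (3.60 mm from the nearest boundary).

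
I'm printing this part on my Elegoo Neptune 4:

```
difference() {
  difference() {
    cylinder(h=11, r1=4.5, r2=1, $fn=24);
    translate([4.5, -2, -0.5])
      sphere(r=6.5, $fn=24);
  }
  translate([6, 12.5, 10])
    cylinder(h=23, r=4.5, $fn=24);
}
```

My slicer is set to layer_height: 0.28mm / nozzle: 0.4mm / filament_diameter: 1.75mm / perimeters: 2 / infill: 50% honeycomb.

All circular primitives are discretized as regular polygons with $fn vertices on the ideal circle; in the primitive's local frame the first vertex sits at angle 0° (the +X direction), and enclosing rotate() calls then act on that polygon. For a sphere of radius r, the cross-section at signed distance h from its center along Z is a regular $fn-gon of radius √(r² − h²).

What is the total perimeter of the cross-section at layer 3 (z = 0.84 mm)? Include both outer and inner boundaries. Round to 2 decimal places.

At z = 0.84 mm: the cone contributes a regular 24-gon of circumradius 4.233 (interpolated between r1=4.5 and r2=1 at t=0.076) (perimeter = 2·24·4.233·sin(180°/24) = 26.52 mm); the r=6.5 sphere at (4.5, -2) slices to a regular 24-gon of circumradius 6.360 (√(r²−h²) with h=1.34 from center) (perimeter = 2·24·6.360·sin(180°/24) = 39.85 mm); Subtracting the remaining from the first: starting from the cone, the r=6.5 sphere at (4.5, -2) partially overlaps it — only the 35.37 mm² overlap (of its 125.64 mm²) is removed, clipping the outline — boundary = 22.88 mm; the cylinder at (6, 12.5) is absent (z outside [10, 33]); After the difference (first − rest): none of the subtracted shapes is present at this height, so that combined region is unchanged — boundary = 22.88 mm. Overall, the cross-section is a single solid region. Total boundary length (outer) = 22.88 mm.

22.88 mm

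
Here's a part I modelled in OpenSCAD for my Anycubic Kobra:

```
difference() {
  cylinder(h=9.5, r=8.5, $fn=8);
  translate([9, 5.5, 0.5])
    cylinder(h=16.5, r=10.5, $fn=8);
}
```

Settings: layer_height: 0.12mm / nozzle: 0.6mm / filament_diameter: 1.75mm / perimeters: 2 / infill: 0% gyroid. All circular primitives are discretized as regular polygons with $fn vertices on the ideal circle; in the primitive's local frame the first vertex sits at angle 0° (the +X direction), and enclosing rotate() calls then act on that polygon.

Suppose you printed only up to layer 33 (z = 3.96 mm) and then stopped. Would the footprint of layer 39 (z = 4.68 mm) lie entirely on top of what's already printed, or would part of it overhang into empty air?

Compare the two slices. At z = 3.96: the cylinder: section is a regular 8-gon, circumradius r=8.5 (area = (8/2)·8.500²·sin(360°/8) = 204.35 mm²); the cylinder at (9, 5.5): section is a regular 8-gon, circumradius r=10.5 (area = (8/2)·10.500²·sin(360°/8) = 311.83 mm²); Taking the first minus the rest: starting from the r=8.5 cylinder (204.35 mm²), the r=10.5 cylinder at (9, 5.5) partially overlaps it — only the 75.66 mm² overlap (of its 311.83 mm²) is removed, clipping the outline — area = 128.70 mm². At z = 4.68: the cylinder: section is a regular 8-gon, circumradius r=8.5 (area = (8/2)·8.500²·sin(360°/8) = 204.35 mm²); the r=10.5 cylinder at (9, 5.5) contributes a regular 8-gon of circumradius 10.5 (area = (8/2)·10.500²·sin(360°/8) = 311.83 mm²); Taking the first minus the rest: starting from the r=8.5 cylinder (204.35 mm²), the r=10.5 cylinder at (9, 5.5) partially overlaps it — only the 75.66 mm² overlap (of its 311.83 mm²) is removed, clipping the outline — area = 128.70 mm². Checking containment: the cross-section at z = 4.68 is a subset of the cross-section at z = 3.96.

entirely on top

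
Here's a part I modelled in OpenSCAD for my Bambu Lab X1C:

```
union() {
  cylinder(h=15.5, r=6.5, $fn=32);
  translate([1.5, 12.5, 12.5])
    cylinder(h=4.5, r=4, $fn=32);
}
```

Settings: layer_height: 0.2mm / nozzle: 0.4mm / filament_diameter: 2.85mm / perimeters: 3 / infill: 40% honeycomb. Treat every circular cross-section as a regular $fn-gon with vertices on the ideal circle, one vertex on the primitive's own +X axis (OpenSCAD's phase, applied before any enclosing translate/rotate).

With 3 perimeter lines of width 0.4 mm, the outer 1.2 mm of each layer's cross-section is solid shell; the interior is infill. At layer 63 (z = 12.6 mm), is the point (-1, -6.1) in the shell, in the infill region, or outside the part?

At z = 12.6 mm: the cylinder: section is a regular 32-gon, circumradius r=6.5; the r=4 cylinder at (1.5, 12.5) contributes a regular 32-gon of circumradius 4; Merging all regions: the 2 present regions are separate (no shared area or edge), so areas and boundary lengths simply add and each stays a separate island — 2 connected regions. Overall, the cross-section has 2 separate islands. The nearest boundary edge runs (-0.00, -6.50)→(-1.27, -6.38); distance from the point to it = 0.30 mm. (Shell/infill is judged within the island containing the point — the largest one.) The point is inside the cross-section, 0.30 mm from the nearest boundary — within the 1.2 mm shell band (3 × 0.4).

shell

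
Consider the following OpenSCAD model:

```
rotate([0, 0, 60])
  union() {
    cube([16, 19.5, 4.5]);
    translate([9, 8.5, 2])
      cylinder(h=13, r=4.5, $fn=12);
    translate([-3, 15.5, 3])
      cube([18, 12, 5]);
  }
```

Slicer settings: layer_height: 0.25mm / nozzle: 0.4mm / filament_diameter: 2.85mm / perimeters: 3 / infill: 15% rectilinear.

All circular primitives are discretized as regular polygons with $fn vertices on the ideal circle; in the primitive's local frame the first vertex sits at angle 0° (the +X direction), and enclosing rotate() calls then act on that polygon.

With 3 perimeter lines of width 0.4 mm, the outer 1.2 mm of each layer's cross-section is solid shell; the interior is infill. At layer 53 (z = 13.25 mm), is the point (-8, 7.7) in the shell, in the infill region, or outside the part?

At z = 13.25 mm: the cube is not intersected at this z (z outside [0, 4.5]); the cylinder at (9, 8.5): section is a regular 12-gon, circumradius r=4.5; the cube at (-3, 15.5) is absent (z outside [3, 8]); Combining (union): only the r=4.5 cylinder at (9, 8.5) is present, so the union is just that shape — 1 connected region; (rotated 60° about Z; rotation is an isometry so areas/perimeters/island counts are preserved). Overall, the cross-section is a single solid region. Undo the 60° rotation: the query point maps to (2.668, 10.778) in the un-rotated model frame. The nearest boundary edge runs (5.10, 10.75)→(4.50, 8.50); distance from the point to it = 2.36 mm. The point is not inside any of the regions above, so it lies outside the cross-section (2.36 mm from the nearest boundary).

outside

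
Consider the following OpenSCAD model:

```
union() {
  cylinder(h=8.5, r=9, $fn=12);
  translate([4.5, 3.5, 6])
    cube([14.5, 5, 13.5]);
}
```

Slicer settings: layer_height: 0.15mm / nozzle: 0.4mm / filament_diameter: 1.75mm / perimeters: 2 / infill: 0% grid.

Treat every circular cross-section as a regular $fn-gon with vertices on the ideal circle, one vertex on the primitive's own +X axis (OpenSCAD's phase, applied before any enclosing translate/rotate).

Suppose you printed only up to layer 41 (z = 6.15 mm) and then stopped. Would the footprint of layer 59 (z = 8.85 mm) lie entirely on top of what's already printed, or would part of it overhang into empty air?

Compare the two slices. At z = 6.15: the r=9 cylinder contributes a regular 12-gon of circumradius 9 (area = (12/2)·9.000²·sin(360°/12) = 243.00 mm²); the 14.5×5 cube at (4.5, 3.5) contributes its full rectangle (area 72.50 mm²); Taking the union: the regions partially overlap — summed areas 315.50 mm² minus the doubly-counted overlap 8.85 mm² gives 306.65 mm² — area = 306.65 mm². At z = 8.85: the cylinder does not reach this height (z outside [0, 8.5]); the cube at (4.5, 3.5) is present — its section is the full 14.5×5 rectangle (area 72.50 mm²); Combining (union): only the 14.5×5 cube at (4.5, 3.5) is present, so the union is just that shape — area = 72.50 mm². Checking containment: the cross-section at z = 8.85 is a subset of the cross-section at z = 6.15.

entirely on top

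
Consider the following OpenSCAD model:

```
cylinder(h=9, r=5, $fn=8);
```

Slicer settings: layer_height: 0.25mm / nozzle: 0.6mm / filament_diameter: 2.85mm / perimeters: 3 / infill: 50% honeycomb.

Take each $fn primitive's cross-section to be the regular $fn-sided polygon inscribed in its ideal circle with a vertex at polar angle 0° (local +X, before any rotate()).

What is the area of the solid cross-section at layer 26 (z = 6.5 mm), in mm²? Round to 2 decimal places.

70.71 mm²

At z = 6.5 mm: the r=5 cylinder contributes a regular 8-gon of circumradius 5 (area = (8/2)·5.000²·sin(360°/8) = 70.71 mm²). Overall, the cross-section is a single solid region. Net area = 70.71 mm².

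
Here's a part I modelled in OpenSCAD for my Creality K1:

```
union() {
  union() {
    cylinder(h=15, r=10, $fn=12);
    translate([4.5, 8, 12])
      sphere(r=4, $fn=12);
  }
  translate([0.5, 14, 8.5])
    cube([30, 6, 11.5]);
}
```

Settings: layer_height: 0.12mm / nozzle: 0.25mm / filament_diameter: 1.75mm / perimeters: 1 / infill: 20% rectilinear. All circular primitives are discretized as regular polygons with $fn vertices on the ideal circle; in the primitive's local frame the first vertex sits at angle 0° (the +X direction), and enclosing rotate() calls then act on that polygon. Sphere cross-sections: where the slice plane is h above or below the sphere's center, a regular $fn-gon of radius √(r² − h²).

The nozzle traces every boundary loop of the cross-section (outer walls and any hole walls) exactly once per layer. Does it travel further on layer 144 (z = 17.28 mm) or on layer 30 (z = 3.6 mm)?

layer 144 (z = 17.28 mm)

Layer 144 (z = 17.28): the cylinder is absent (z outside [0, 15]); the sphere at (4.5, 8) does not reach this height (|z−center|=5.280 > r=4); Combining (union): nothing is present at this height; the cube at (0.5, 14) (footprint 30×6) is included at this height (perimeter 72.00 mm); Combining (union): only the 30×6 cube at (0.5, 14) is present, so the union is just that shape — boundary = 72.00 mm. So its perimeter = 72.00 mm. Layer 30 (z = 3.6): the r=10 cylinder gives a regular 12-gon of circumradius 10 (constant along its height) (perimeter = 2·12·10.000·sin(180°/12) = 62.12 mm); the sphere at (4.5, 8) is not intersected at this z (|z−center|=8.400 > r=4); Merging all regions: only the r=10 cylinder is present, so the union is just that shape — boundary = 62.12 mm; the cube at (0.5, 14) is absent (z outside [8.5, 20]); Combining (union): only that combined region is present, so the union is just that shape — boundary = 62.12 mm. So its perimeter = 62.12 mm. Layer 144 is larger (72.00 vs 62.12 mm).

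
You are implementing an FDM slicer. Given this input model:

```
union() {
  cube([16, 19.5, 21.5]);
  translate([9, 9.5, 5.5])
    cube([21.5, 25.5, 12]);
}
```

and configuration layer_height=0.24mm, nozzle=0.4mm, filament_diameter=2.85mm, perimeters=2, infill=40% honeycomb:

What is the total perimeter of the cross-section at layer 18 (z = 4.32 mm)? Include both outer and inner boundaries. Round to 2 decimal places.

71.00 mm

At z = 4.32 mm: the cube (footprint 16×19.5) is included at this height (perimeter 71.00 mm); the cube at (9, 9.5) does not reach this height (z outside [5.5, 17.5]); Combining (union): only the 16×19.5 cube is present, so the union is just that shape — boundary = 71.00 mm. Overall, the cross-section is a single solid region. Total boundary length (outer) = 71.00 mm.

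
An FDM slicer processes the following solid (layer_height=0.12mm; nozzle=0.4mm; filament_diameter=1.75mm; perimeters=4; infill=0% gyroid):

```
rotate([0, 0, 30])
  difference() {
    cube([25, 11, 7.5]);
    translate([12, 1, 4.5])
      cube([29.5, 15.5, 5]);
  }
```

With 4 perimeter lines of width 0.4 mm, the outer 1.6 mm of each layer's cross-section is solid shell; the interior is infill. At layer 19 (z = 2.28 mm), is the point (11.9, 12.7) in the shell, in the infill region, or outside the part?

At z = 2.28 mm: the 25×11 cube contributes its full rectangle; the cube at (12, 1) is absent (z outside [4.5, 9.5]); Subtracting the remaining from the first: none of the subtracted shapes is present at this height, so the 25×11 cube is unchanged — 1 connected region; (rotated 30° about Z; rotation is an isometry so areas/perimeters/island counts are preserved). Overall, the cross-section is a single solid region. Undo the 30° rotation: the query point maps to (16.656, 5.049) in the un-rotated model frame. The nearest boundary edge runs (0.00, 0.00)→(25.00, 0.00); distance from the point to it = 5.05 mm. The point is inside the cross-section and 5.05 mm from the nearest boundary — more than the 1.6 mm shell width (4 × 0.4), so it's in the infill interior.

infill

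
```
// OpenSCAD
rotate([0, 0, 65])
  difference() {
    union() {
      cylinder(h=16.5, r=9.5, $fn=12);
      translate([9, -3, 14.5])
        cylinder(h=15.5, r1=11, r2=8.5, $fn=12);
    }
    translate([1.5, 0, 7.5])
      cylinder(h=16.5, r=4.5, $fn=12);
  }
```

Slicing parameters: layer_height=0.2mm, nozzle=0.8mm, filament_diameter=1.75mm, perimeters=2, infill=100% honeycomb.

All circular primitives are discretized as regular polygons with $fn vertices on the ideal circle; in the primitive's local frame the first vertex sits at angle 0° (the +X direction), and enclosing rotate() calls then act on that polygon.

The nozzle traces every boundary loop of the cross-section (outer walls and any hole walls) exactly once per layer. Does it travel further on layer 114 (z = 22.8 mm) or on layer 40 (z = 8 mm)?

Layer 114 (z = 22.8): the cylinder is absent (z outside [0, 16.5]); the cone at (9, -3) (r1=11→r2=8.5) has section circumradius 9.661 here — a regular 12-gon (perimeter = 2·12·9.661·sin(180°/12) = 60.01 mm); Merging all regions: only the cone at (9, -3) is present, so the union is just that shape — boundary = 60.01 mm; the cylinder at (1.5, 0): section is a regular 12-gon, circumradius r=4.5 (perimeter = 2·12·4.500·sin(180°/12) = 27.95 mm); Taking the first minus the rest: starting from the result so far, the r=4.5 cylinder at (1.5, 0) partially overlaps it — only the 39.28 mm² overlap (of its 60.75 mm²) is removed, clipping the outline — boundary = 65.21 mm; (rotated 65° about Z; rotation is an isometry so areas/perimeters/island counts are preserved). So its perimeter = 65.21 mm. Layer 40 (z = 8): the r=9.5 cylinder contributes a regular 12-gon of circumradius 9.5 (perimeter = 2·12·9.500·sin(180°/12) = 59.01 mm); the cone at (9, -3) is absent (z outside [14.5, 30]); Combining (union): only the r=9.5 cylinder is present, so the union is just that shape — boundary = 59.01 mm; the r=4.5 cylinder at (1.5, 0) gives a regular 12-gon of circumradius 4.5 (constant along its height) (perimeter = 2·12·4.500·sin(180°/12) = 27.95 mm); After the difference (first − rest): starting from that combined region, the r=4.5 cylinder at (1.5, 0) lies wholly inside it (removes its full 60.75 mm² and its 27.95 mm outline becomes a hole wall) — boundary (outer + 1 inner loop) = 86.96 mm; (whole slice rotated 65° about Z — lengths, areas and connectivity unchanged). So its perimeter = 86.96 mm. Layer 40 is larger (86.96 vs 65.21 mm).

layer 40 (z = 8 mm)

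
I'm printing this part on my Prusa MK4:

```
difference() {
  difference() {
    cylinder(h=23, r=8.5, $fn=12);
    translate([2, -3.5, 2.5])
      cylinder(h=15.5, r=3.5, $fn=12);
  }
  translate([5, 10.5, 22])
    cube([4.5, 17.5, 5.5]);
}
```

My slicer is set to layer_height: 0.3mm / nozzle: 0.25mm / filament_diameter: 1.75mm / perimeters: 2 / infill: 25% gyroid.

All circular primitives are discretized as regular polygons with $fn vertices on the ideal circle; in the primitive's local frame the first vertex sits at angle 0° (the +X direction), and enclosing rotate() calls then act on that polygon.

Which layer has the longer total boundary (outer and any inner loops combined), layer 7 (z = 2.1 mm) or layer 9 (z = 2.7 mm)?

layer 9 (z = 2.7 mm)

Layer 7 (z = 2.1): the r=8.5 cylinder gives a regular 12-gon of circumradius 8.5 (constant along its height) (perimeter = 2·12·8.500·sin(180°/12) = 52.80 mm); the cylinder at (2, -3.5) does not reach this height (z outside [2.5, 18]); After the difference (first − rest): none of the subtracted shapes is present at this height, so the r=8.5 cylinder is unchanged — boundary = 52.80 mm; the cube at (5, 10.5) is absent (z outside [22, 27.5]); After the difference (first − rest): none of the subtracted shapes is present at this height, so the result so far is unchanged — boundary = 52.80 mm. So its perimeter = 52.80 mm. Layer 9 (z = 2.7): the r=8.5 cylinder gives a regular 12-gon of circumradius 8.5 (constant along its height) (perimeter = 2·12·8.500·sin(180°/12) = 52.80 mm); the cylinder at (2, -3.5): section is a regular 12-gon, circumradius r=3.5 (perimeter = 2·12·3.500·sin(180°/12) = 21.74 mm); After the difference (first − rest): starting from the r=8.5 cylinder, the r=3.5 cylinder at (2, -3.5) lies wholly inside it (removes its full 36.75 mm² and its 21.74 mm outline becomes a hole wall) — boundary (outer + 1 inner loop) = 74.54 mm; the cube at (5, 10.5) is absent (z outside [22, 27.5]); Subtracting the remaining from the first: none of the subtracted shapes is present at this height, so the result so far is unchanged — boundary (outer + 1 inner loop) = 74.54 mm. So its perimeter = 74.54 mm. Layer 9 is larger (74.54 vs 52.80 mm).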